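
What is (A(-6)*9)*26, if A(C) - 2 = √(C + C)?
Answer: 468 + 468*I*√3 ≈ 468.0 + 810.6*I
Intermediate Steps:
A(C) = 2 + √2*√C (A(C) = 2 + √(C + C) = 2 + √(2*C) = 2 + √2*√C)
(A(-6)*9)*26 = ((2 + √2*√(-6))*9)*26 = ((2 + √2*(I*√6))*9)*26 = ((2 + 2*I*√3)*9)*26 = (18 + 18*I*√3)*26 = 468 + 468*I*√3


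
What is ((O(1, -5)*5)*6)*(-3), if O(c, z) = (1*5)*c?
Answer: -450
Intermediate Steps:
O(c, z) = 5*c
((O(1, -5)*5)*6)*(-3) = (((5*1)*5)*6)*(-3) = ((5*5)*6)*(-3) = (25*6)*(-3) = 150*(-3) = -450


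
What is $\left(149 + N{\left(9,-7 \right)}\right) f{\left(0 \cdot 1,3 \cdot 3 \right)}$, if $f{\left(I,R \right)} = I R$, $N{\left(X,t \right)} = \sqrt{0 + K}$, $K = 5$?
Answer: $0$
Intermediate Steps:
$N{\left(X,t \right)} = \sqrt{5}$ ($N{\left(X,t \right)} = \sqrt{0 + 5} = \sqrt{5}$)
$\left(149 + N{\left(9,-7 \right)}\right) f{\left(0 \cdot 1,3 \cdot 3 \right)} = \left(149 + \sqrt{5}\right) 0 \cdot 1 \cdot 3 \cdot 3 = \left(149 + \sqrt{5}\right) 0 \cdot 9 = \left(149 + \sqrt{5}\right) 0 = 0$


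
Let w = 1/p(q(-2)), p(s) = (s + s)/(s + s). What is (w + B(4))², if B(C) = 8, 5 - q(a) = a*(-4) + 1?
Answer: 81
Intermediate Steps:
q(a) = 4 + 4*a (q(a) = 5 - (a*(-4) + 1) = 5 - (-4*a + 1) = 5 - (1 - 4*a) = 5 + (-1 + 4*a) = 4 + 4*a)
p(s) = 1 (p(s) = (2*s)/((2*s)) = (2*s)*(1/(2*s)) = 1)
w = 1 (w = 1/1 = 1)
(w + B(4))² = (1 + 8)² = 9² = 81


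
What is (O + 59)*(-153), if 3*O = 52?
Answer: -11679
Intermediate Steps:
O = 52/3 (O = (⅓)*52 = 52/3 ≈ 17.333)
(O + 59)*(-153) = (52/3 + 59)*(-153) = (229/3)*(-153) = -11679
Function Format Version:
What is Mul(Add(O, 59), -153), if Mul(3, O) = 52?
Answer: -11679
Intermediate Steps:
O = Rational(52, 3) (O = Mul(Rational(1, 3), 52) = Rational(52, 3) ≈ 17.333)
Mul(Add(O, 59), -153) = Mul(Add(Rational(52, 3), 59), -153) = Mul(Rational(229, 3), -153) = -11679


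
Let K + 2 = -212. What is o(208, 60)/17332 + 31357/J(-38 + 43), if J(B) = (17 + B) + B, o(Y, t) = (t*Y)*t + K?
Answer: 281845673/233982 ≈ 1204.6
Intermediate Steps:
K = -214 (K = -2 - 212 = -214)
o(Y, t) = -214 + Y*t² (o(Y, t) = (t*Y)*t - 214 = (Y*t)*t - 214 = Y*t² - 214 = -214 + Y*t²)
J(B) = 17 + 2*B
o(208, 60)/17332 + 31357/J(-38 + 43) = (-214 + 208*60²)/17332 + 31357/(17 + 2*(-38 + 43)) = (-214 + 208*3600)*(1/17332) + 31357/(17 + 2*5) = (-214 + 748800)*(1/17332) + 31357/(17 + 10) = 748586*(1/17332) + 31357/27 = 374293/8666 + 31357*(1/27) = 374293/8666 + 31357/27 = 281845673/233982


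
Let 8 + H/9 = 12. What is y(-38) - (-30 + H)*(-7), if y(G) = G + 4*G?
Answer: -148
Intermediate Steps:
H = 36 (H = -72 + 9*12 = -72 + 108 = 36)
y(G) = 5*G
y(-38) - (-30 + H)*(-7) = 5*(-38) - (-30 + 36)*(-7) = -190 - 6*(-7) = -190 - 1*(-42) = -190 + 42 = -148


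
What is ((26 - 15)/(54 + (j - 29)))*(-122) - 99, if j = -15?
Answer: -1166/5 ≈ -233.20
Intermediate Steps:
((26 - 15)/(54 + (j - 29)))*(-122) - 99 = ((26 - 15)/(54 + (-15 - 29)))*(-122) - 99 = (11/(54 - 44))*(-122) - 99 = (11/10)*(-122) - 99 = -671/5 - 99 = -1166/5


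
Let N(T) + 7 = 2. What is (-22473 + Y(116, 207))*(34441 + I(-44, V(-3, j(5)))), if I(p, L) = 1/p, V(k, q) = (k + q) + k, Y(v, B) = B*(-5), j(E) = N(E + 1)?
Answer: -8906023431/11 ≈ -8.0964e+8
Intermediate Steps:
N(T) = -5 (N(T) = -7 + 2 = -5)
j(E) = -5
Y(v, B) = -5*B
V(k, q) = q + 2*k
(-22473 + Y(116, 207))*(34441 + I(-44, V(-3, j(5)))) = (-22473 - 5*207)*(34441 + 1/(-44)) = (-22473 - 1035)*(34441 - 1/44) = -23508*1515403/44 = -8906023431/11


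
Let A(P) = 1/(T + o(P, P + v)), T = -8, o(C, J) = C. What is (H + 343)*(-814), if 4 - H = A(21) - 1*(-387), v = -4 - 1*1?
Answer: 424094/13 ≈ 32623.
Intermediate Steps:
v = -5 (v = -4 - 1 = -5)
A(P) = 1/(-8 + P)
H = -4980/13 (H = 4 - (1/(-8 + 21) - 1*(-387)) = 4 - (1/13 + 387) = 4 - 1*5032/13 = 4 - 5032/13 = -4980/13 ≈ -383.08)
(H + 343)*(-814) = (-4980/13 + 343)*(-814) = -521/13*(-814) = 424094/13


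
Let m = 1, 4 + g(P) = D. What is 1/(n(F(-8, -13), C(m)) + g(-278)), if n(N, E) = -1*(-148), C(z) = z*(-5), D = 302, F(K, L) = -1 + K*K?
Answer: 1/446 ≈ 0.0022422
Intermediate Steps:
F(K, L) = -1 + K²
g(P) = 298 (g(P) = -4 + 302 = 298)
C(z) = -5*z
n(N, E) = 148
1/(n(F(-8, -13), C(m)) + g(-278)) = 1/(148 + 298) = 1/446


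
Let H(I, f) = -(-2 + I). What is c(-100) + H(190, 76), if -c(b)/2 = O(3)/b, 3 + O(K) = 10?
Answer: -9393/50 ≈ -187.86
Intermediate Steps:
O(K) = 7 (O(K) = -3 + 10 = 7)
H(I, f) = 2 - I
c(b) = -14/b
c(-100) + H(190, 76) = -14/(-100) + (2 - 1*190) = -14*(-1/100) + (2 - 190) = 7/50 - 188 = -9393/50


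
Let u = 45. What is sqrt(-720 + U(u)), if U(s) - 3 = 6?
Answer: 3*I*sqrt(79) ≈ 26.665*I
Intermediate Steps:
U(s) = 9 (U(s) = 3 + 6 = 9)
sqrt(-720 + U(u)) = sqrt(-720 + 9) = sqrt(-711) = 3*I*sqrt(79)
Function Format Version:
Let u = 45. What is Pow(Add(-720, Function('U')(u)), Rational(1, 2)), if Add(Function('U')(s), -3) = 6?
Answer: Mul(3, I, Pow(79, Rational(1, 2))) ≈ Mul(26.665, I)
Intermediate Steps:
Function('U')(s) = 9 (Function('U')(s) = Add(3, 6) = 9)
Pow(Add(-720, Function('U')(u)), Rational(1, 2)) = Pow(Add(-720, 9), Rational(1, 2)) = Pow(-711, Rational(1, 2)) = Mul(3, I, Pow(79, Rational(1, 2)))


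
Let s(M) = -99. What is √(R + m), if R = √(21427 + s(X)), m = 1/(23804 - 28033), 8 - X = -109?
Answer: √(-4229 + 71537764*√1333)/4229 ≈ 12.085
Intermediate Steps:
X = 117 (X = 8 - 1*(-109) = 8 + 109 = 117)
m = -1/4229 (m = 1/(-4229) = -1/4229 ≈ -0.00023646)
R = 4*√1333 (R = √(21427 - 99) = √21328 = 4*√1333 ≈ 146.04)
√(R + m) = √(4*√1333 - 1/4229) = √(-1/4229 + 4*√1333)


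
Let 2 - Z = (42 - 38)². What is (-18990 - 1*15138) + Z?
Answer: -34142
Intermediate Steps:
Z = -14 (Z = 2 - (42 - 38)² = 2 - 1*4² = 2 - 1*16 = 2 - 16 = -14)
(-18990 - 1*15138) + Z = (-18990 - 1*15138) - 14 = (-18990 - 15138) - 14 = -34128 - 14 = -34142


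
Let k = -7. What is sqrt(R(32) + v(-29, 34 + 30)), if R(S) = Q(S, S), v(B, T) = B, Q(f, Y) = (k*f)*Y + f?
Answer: I*sqrt(7165) ≈ 84.646*I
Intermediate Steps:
Q(f, Y) = f - 7*Y*f (Q(f, Y) = (-7*f)*Y + f = -7*Y*f + f = f - 7*Y*f)
R(S) = S*(1 - 7*S)
sqrt(R(32) + v(-29, 34 + 30)) = sqrt(32*(1 - 7*32) - 29) = sqrt(32*(1 - 224) - 29) = sqrt(32*(-223) - 29) = sqrt(-7136 - 29) = sqrt(-7165) = I*sqrt(7165)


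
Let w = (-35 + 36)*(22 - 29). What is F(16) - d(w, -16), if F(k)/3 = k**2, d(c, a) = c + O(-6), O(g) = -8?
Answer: 783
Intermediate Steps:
w = -7 (w = 1*(-7) = -7)
d(c, a) = -8 + c (d(c, a) = c - 8 = -8 + c)
F(k) = 3*k**2
F(16) - d(w, -16) = 3*16**2 - (-8 - 7) = 3*256 - 1*(-15) = 768 + 15 = 783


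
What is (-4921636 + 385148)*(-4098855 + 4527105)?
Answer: -1942750986000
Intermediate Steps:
(-4921636 + 385148)*(-4098855 + 4527105) = -4536488*428250 = -1942750986000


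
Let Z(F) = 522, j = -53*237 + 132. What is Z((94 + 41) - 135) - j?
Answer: 12951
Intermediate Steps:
j = -12429 (j = -12561 + 132 = -12429)
Z((94 + 41) - 135) - j = 522 - 1*(-12429) = 522 + 12429 = 12951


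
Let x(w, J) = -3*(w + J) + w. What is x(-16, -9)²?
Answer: 3481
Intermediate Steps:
x(w, J) = -3*J - 2*w (x(w, J) = -3*(J + w) + w = (-3*J - 3*w) + w = -3*J - 2*w)
x(-16, -9)² = (-3*(-9) - 2*(-16))² = (27 + 32)² = 59² = 3481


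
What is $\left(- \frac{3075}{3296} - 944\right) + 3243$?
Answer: $\frac{7574429}{3296} \approx 2298.1$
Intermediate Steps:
$\left(- \frac{3075}{3296} - 944\right) + 3243 = - \frac{3114499}{3296} + 3243 = \frac{7574429}{3296}$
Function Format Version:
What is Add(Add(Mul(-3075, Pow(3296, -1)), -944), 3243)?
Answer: Rational(7574429, 3296) ≈ 2298.1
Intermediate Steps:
Add(Add(Mul(-3075, Pow(3296, -1)), -944), 3243) = Add(Add(Mul(-3075, Rational(1, 3296)), -944), 3243) = Add(Add(Rational(-3075, 3296), -944), 3243) = Add(Rational(-3114499, 3296), 3243) = Rational(7574429, 3296)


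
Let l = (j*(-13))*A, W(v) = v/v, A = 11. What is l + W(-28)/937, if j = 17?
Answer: -2277846/937 ≈ -2431.0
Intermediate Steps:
W(v) = 1
l = -2431 (l = (17*(-13))*11 = -221*11 = -2431)
l + W(-28)/937 = -2431 + 1/937 = -2277846/937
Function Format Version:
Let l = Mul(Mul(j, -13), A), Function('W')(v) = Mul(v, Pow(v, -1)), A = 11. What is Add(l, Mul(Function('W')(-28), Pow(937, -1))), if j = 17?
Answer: Rational(-2277846, 937) ≈ -2431.0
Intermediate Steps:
Function('W')(v) = 1
l = -2431 (l = Mul(Mul(17, -13), 11) = Mul(-221, 11) = -2431)
Add(l, Mul(Function('W')(-28), Pow(937, -1))) = Add(-2431, Mul(1, Pow(937, -1))) = Add(-2431, Mul(1, Rational(1, 937))) = Add(-2431, Rational(1, 937)) = Rational(-2277846, 937)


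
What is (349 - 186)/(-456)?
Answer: -163/456 ≈ -0.35746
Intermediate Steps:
(349 - 186)/(-456) = 163*(-1/456) = -163/456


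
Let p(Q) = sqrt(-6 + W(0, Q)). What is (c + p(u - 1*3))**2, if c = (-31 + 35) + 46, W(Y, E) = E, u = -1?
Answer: (50 + I*sqrt(10))**2 ≈ 2490.0 + 316.23*I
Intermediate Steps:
c = 50 (c = 4 + 46 = 50)
p(Q) = sqrt(-6 + Q)
(c + p(u - 1*3))**2 = (50 + sqrt(-6 + (-1 - 1*3)))**2 = (50 + sqrt(-6 + (-1 - 3)))**2 = (50 + sqrt(-6 - 4))**2 = (50 + sqrt(-10))**2 = (50 + I*sqrt(10))**2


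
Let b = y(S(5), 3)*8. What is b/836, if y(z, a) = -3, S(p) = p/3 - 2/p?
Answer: -6/209 ≈ -0.028708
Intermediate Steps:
S(p) = -2/p + p/3 (S(p) = p*(1/3) - 2/p = p/3 - 2/p = -2/p + p/3)
b = -24 (b = -3*8 = -24)
b/836 = -24/836 = -24*1/836 = -6/209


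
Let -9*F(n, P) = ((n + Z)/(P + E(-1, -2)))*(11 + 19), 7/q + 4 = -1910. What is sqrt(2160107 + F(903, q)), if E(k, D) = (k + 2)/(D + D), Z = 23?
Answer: sqrt(2048110546947)/971 ≈ 1473.9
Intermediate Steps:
q = -7/1914 (q = 7/(-4 - 1910) = 7/(-1914) = 7*(-1/1914) = -7/1914 ≈ -0.0036573)
E(k, D) = (2 + k)/(2*D) (E(k, D) = (2 + k)/((2*D)) = (2 + k)*(1/(2*D)) = (2 + k)/(2*D))
F(n, P) = -10*(23 + n)/(3*(-1/4 + P)) (F(n, P) = -(n + 23)/(P + (1/2)*(2 - 1)/(-2))*(11 + 19)/9 = -(23 + n)/(P + (1/2)*(-1/2)*1)*30/9 = -(23 + n)/(P - 1/4)*30/9 = -(23 + n)/(-1/4 + P)*30/9 = -10*(23 + n)/(3*(-1/4 + P)))
sqrt(2160107 + F(903, q)) = sqrt(2160107 + 40*(-23 - 1*903)/(3*(-1 + 4*(-7/1914)))) = sqrt(2160107 + 40*(-23 - 903)/(3*(-1 - 14/957))) = sqrt(2160107 + (40/3)*(-926)/(-971/957)) = sqrt(2160107 + (40/3)*(-957/971)*(-926)) = sqrt(2160107 + 11815760/971) = sqrt(2109279657/971) = sqrt(2048110546947)/971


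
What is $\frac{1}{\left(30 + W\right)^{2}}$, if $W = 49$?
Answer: $\frac{1}{6241} \approx 0.00016023$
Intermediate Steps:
$\frac{1}{\left(30 + W\right)^{2}} = \frac{1}{\left(30 + 49\right)^{2}} = \frac{1}{79^{2}} = \frac{1}{6241}$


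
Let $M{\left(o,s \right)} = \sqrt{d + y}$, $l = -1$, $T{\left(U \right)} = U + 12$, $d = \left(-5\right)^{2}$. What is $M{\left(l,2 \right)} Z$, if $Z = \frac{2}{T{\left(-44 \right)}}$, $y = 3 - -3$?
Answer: $- \frac{\sqrt{31}}{16} \approx -0.34799$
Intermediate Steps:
$d = 25$
$T{\left(U \right)} = 12 + U$
$y = 6$ ($y = 3 + 3 = 6$)
$M{\left(o,s \right)} = \sqrt{31}$ ($M{\left(o,s \right)} = \sqrt{25 + 6} = \sqrt{31}$)
$Z = - \frac{1}{16}$ ($Z = \frac{2}{12 - 44} = \frac{2}{-32} = 2 \left(- \frac{1}{32}\right) = - \frac{1}{16} \approx -0.0625$)
$M{\left(l,2 \right)} Z = \sqrt{31} \left(- \frac{1}{16}\right) = - \frac{\sqrt{31}}{16}$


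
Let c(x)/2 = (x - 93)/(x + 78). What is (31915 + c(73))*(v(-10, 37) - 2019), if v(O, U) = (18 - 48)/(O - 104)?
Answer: -184842358500/2869 ≈ -6.4427e+7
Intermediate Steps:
v(O, U) = -30/(-104 + O)
c(x) = 2*(-93 + x)/(78 + x) (c(x) = 2*((x - 93)/(x + 78)) = 2*((-93 + x)/(78 + x)) = 2*(-93 + x)/(78 + x))
(31915 + c(73))*(v(-10, 37) - 2019) = (31915 + 2*(-93 + 73)/(78 + 73))*(-30/(-104 - 10) - 2019) = (31915 + 2*(-20)/151)*(-30/(-114) - 2019) = (31915 + 2*(1/151)*(-20))*(-30*(-1/114) - 2019) = (31915 - 40/151)*(5/19 - 2019) = (4819125/151)*(-38356/19) = -184842358500/2869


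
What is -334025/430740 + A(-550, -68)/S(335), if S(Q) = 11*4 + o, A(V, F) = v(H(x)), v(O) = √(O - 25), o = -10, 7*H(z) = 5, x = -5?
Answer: -66805/86148 + I*√1190/238 ≈ -0.77547 + 0.14494*I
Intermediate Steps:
H(z) = 5/7 (H(z) = (⅐)*5 = 5/7)
v(O) = √(-25 + O)
A(V, F) = I*√1190/7 (A(V, F) = √(-25 + 5/7) = √(-170/7) = I*√1190/7)
S(Q) = 34 (S(Q) = 11*4 - 10 = 44 - 10 = 34)
-334025/430740 + A(-550, -68)/S(335) = -334025/430740 + (I*√1190/7)/34 = -334025*1/430740 + (I*√1190/7)*(1/34) = -66805/86148 + I*√1190/238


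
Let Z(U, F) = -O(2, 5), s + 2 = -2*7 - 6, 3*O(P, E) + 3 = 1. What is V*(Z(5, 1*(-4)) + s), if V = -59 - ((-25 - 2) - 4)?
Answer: 1792/3 ≈ 597.33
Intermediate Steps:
O(P, E) = -⅔ (O(P, E) = -1 + (⅓)*1 = -1 + ⅓ = -⅔)
s = -22 (s = -2 + (-2*7 - 6) = -2 + (-14 - 6) = -2 - 20 = -22)
Z(U, F) = ⅔ (Z(U, F) = -1*(-⅔) = ⅔)
V = -28 (V = -59 - (-27 - 4) = -59 - 1*(-31) = -59 + 31 = -28)
V*(Z(5, 1*(-4)) + s) = -28*(⅔ - 22) = -28*(-64/3) = 1792/3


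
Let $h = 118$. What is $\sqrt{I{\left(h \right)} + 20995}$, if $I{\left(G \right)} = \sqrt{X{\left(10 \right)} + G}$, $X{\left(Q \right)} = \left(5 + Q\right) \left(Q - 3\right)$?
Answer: $\sqrt{20995 + \sqrt{223}} \approx 144.95$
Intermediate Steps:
$X{\left(Q \right)} = \left(-3 + Q\right) \left(5 + Q\right)$ ($X{\left(Q \right)} = \left(5 + Q\right) \left(-3 + Q\right) = \left(-3 + Q\right) \left(5 + Q\right)$)
$I{\left(G \right)} = \sqrt{105 + G}$ ($I{\left(G \right)} = \sqrt{\left(-15 + 10^{2} + 2 \cdot 10\right) + G} = \sqrt{\left(-15 + 100 + 20\right) + G} = \sqrt{105 + G}$)
$\sqrt{I{\left(h \right)} + 20995} = \sqrt{\sqrt{105 + 118} + 20995} = \sqrt{\sqrt{223} + 20995} = \sqrt{20995 + \sqrt{223}}$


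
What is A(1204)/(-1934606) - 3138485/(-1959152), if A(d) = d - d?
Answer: 3138485/1959152 ≈ 1.6020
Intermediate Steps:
A(d) = 0
A(1204)/(-1934606) - 3138485/(-1959152) = 0/(-1934606) - 3138485/(-1959152) = 0*(-1/1934606) - 3138485*(-1/1959152) = 0 + 3138485/1959152 = 3138485/1959152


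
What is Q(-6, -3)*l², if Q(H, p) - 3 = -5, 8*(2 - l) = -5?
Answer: -441/32 ≈ -13.781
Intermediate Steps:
l = 21/8 (l = 2 - ⅛*(-5) = 2 + 5/8 = 21/8 ≈ 2.6250)
Q(H, p) = -2 (Q(H, p) = 3 - 5 = -2)
Q(-6, -3)*l² = -2*(21/8)² = -2*441/64 = -441/32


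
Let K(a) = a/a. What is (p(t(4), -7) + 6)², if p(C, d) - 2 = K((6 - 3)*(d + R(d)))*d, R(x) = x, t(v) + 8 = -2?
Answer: 1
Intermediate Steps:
t(v) = -10 (t(v) = -8 - 2 = -10)
K(a) = 1
p(C, d) = 2 + d (p(C, d) = 2 + 1*d = 2 + d)
(p(t(4), -7) + 6)² = ((2 - 7) + 6)² = (-5 + 6)² = 1² = 1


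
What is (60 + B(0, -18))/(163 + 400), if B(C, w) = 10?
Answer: 70/563 ≈ 0.12433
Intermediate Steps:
(60 + B(0, -18))/(163 + 400) = (60 + 10)/(163 + 400) = 70/563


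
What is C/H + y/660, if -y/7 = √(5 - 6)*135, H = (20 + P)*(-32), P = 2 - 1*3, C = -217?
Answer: 217/608 - 63*I/44 ≈ 0.35691 - 1.4318*I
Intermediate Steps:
P = -1 (P = 2 - 3 = -1)
H = -608 (H = (20 - 1)*(-32) = 19*(-32) = -608)
y = -945*I (y = -7*√(5 - 6)*135 = -7*√(-1)*135 = -7*I*135 = -945*I ≈ -945.0*I)
C/H + y/660 = -217/(-608) - 945*I/660 = -217*(-1/608) - 945*I*(1/660) = 217/608 - 63*I/44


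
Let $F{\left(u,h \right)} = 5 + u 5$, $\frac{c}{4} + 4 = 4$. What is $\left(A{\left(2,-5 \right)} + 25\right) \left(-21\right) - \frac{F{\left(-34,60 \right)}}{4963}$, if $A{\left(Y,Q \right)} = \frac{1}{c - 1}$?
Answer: $- \frac{2501187}{4963} \approx -503.97$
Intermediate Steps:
$c = 0$ ($c = -16 + 4 \cdot 4 = -16 + 16 = 0$)
$A{\left(Y,Q \right)} = -1$ ($A{\left(Y,Q \right)} = \frac{1}{0 - 1} = \frac{1}{-1} = -1$)
$F{\left(u,h \right)} = 5 + 5 u$
$\left(A{\left(2,-5 \right)} + 25\right) \left(-21\right) - \frac{F{\left(-34,60 \right)}}{4963} = \left(-1 + 25\right) \left(-21\right) - \frac{5 + 5 \left(-34\right)}{4963} = 24 \left(-21\right) - \left(5 - 170\right) \frac{1}{4963} = -504 - \left(-165\right) \frac{1}{4963} = -504 - - \frac{165}{4963} = -504 + \frac{165}{4963} = - \frac{2501187}{4963}$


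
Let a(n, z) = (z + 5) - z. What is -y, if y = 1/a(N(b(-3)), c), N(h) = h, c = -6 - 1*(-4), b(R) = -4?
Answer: -⅕ ≈ -0.20000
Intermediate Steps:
c = -2 (c = -6 + 4 = -2)
a(n, z) = 5 (a(n, z) = (5 + z) - z = 5)
y = ⅕ (y = 1/5 = ⅕ ≈ 0.20000)
-y = -1*⅕ = -⅕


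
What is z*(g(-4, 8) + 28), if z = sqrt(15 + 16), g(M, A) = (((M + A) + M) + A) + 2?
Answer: 38*sqrt(31) ≈ 211.57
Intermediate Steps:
g(M, A) = 2 + 2*A + 2*M (g(M, A) = (((A + M) + M) + A) + 2 = ((A + 2*M) + A) + 2 = (2*A + 2*M) + 2 = 2 + 2*A + 2*M)
z = sqrt(31) ≈ 5.5678
z*(g(-4, 8) + 28) = sqrt(31)*((2 + 2*8 + 2*(-4)) + 28) = sqrt(31)*((2 + 16 - 8) + 28) = sqrt(31)*(10 + 28) = sqrt(31)*38 = 38*sqrt(31)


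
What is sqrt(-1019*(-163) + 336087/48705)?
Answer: 2*sqrt(10945218234410)/16235 ≈ 407.56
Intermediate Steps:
sqrt(-1019*(-163) + 336087/48705) = sqrt(166097 + 336087*(1/48705)) = sqrt(166097 + 112029/16235) = sqrt(2696696824/16235) = 2*sqrt(10945218234410)/16235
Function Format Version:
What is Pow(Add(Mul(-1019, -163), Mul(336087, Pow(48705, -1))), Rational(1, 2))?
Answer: Mul(Rational(2, 16235), Pow(10945218234410, Rational(1, 2))) ≈ 407.56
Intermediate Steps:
Pow(Add(Mul(-1019, -163), Mul(336087, Pow(48705, -1))), Rational(1, 2)) = Pow(Add(166097, Mul(336087, Rational(1, 48705))), Rational(1, 2)) = Pow(Add(166097, Rational(112029, 16235)), Rational(1, 2)) = Pow(Rational(2696696824, 16235), Rational(1, 2)) = Mul(Rational(2, 16235), Pow(10945218234410, Rational(1, 2)))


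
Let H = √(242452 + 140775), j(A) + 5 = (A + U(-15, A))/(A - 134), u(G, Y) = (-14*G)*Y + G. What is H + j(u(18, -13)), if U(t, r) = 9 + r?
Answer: -9203/3160 + √383227 ≈ 616.14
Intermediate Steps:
u(G, Y) = G - 14*G*Y (u(G, Y) = -14*G*Y + G = G - 14*G*Y)
j(A) = -5 + (9 + 2*A)/(-134 + A) (j(A) = -5 + (A + (9 + A))/(A - 134) = -5 + (9 + 2*A)/(-134 + A))
H = √383227 ≈ 619.05
H + j(u(18, -13)) = √383227 + (679 - 54*(1 - 14*(-13)))/(-134 + 18*(1 - 14*(-13))) = √383227 + (679 - 54*(1 + 182))/(-134 + 18*(1 + 182)) = √383227 + (679 - 54*183)/(-134 + 18*183) = √383227 + (679 - 3*3294)/(-134 + 3294) = √383227 + (679 - 9882)/3160 = √383227 + (1/3160)*(-9203) = √383227 - 9203/3160 = -9203/3160 + √383227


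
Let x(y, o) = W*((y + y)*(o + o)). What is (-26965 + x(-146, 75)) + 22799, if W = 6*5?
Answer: -1318166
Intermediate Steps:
W = 30
x(y, o) = 120*o*y (x(y, o) = 30*((y + y)*(o + o)) = 30*((2*y)*(2*o)) = 30*(4*o*y) = 120*o*y)
(-26965 + x(-146, 75)) + 22799 = (-26965 + 120*75*(-146)) + 22799 = (-26965 - 1314000) + 22799 = -1340965 + 22799 = -1318166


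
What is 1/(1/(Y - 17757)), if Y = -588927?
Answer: -606684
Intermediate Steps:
1/(1/(Y - 17757)) = 1/(1/(-588927 - 17757)) = 1/(1/(-606684)) = 1/(-1/606684) = -606684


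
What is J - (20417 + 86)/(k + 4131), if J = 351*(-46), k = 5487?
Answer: -22187533/1374 ≈ -16148.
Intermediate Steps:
J = -16146
J - (20417 + 86)/(k + 4131) = -16146 - (20417 + 86)/(5487 + 4131) = -16146 - 20503/9618 = -16146 - 1*2929/1374 = -16146 - 2929/1374 = -22187533/1374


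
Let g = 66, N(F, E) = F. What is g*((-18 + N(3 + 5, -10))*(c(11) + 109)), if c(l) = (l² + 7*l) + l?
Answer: -209880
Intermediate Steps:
c(l) = l² + 8*l
g*((-18 + N(3 + 5, -10))*(c(11) + 109)) = 66*((-18 + (3 + 5))*(11*(8 + 11) + 109)) = 66*((-18 + 8)*(11*19 + 109)) = 66*(-10*(209 + 109)) = 66*(-10*318) = 66*(-3180) = -209880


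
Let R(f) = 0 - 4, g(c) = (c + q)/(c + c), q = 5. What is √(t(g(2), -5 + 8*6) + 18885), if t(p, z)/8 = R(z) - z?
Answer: √18509 ≈ 136.05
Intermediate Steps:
g(c) = (5 + c)/(2*c) (g(c) = (c + 5)/(c + c) = (5 + c)/((2*c)) = (5 + c)*(1/(2*c)) = (5 + c)/(2*c))
R(f) = -4
t(p, z) = -32 - 8*z (t(p, z) = 8*(-4 - z) = -32 - 8*z)
√(t(g(2), -5 + 8*6) + 18885) = √((-32 - 8*(-5 + 8*6)) + 18885) = √((-32 - 8*(-5 + 48)) + 18885) = √((-32 - 8*43) + 18885) = √((-32 - 344) + 18885) = √(-376 + 18885) = √18509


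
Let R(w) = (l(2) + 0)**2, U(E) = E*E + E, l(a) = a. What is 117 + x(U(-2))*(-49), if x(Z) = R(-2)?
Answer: -79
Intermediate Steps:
U(E) = E + E**2 (U(E) = E**2 + E = E + E**2)
R(w) = 4 (R(w) = (2 + 0)**2 = 2**2 = 4)
x(Z) = 4
117 + x(U(-2))*(-49) = 117 + 4*(-49) = 117 - 196 = -79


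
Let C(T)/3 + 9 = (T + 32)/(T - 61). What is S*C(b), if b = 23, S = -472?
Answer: 281076/19 ≈ 14793.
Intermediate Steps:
C(T) = -27 + 3*(32 + T)/(-61 + T) (C(T) = -27 + 3*((T + 32)/(T - 61)) = -27 + 3*((32 + T)/(-61 + T)) = -27 + 3*(32 + T)/(-61 + T))
S*C(b) = -1416*(581 - 8*23)/(-61 + 23) = -1416*(581 - 184)/(-38) = -1416*(-1)*397/38 = -472*(-1191/38) = 281076/19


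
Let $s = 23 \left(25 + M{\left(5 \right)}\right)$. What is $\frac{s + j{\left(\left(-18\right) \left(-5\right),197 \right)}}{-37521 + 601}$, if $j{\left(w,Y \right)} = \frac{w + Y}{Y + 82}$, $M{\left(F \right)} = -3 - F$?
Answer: $- \frac{13672}{1287585} \approx -0.010618$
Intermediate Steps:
$j{\left(w,Y \right)} = \frac{Y + w}{82 + Y}$
$s = 391$ ($s = 23 \left(25 - 8\right) = 23 \cdot 17 = 391$)
$\frac{s + j{\left(\left(-18\right) \left(-5\right),197 \right)}}{-37521 + 601} = \frac{391 + \frac{197 - -90}{82 + 197}}{-37521 + 601} = \frac{391 + \frac{197 + 90}{279}}{-36920} = \left(391 + \frac{1}{279} \cdot 287\right) \left(- \frac{1}{36920}\right) = \left(391 + \frac{287}{279}\right) \left(- \frac{1}{36920}\right) = \frac{109376}{279} \left(- \frac{1}{36920}\right) = - \frac{13672}{1287585}$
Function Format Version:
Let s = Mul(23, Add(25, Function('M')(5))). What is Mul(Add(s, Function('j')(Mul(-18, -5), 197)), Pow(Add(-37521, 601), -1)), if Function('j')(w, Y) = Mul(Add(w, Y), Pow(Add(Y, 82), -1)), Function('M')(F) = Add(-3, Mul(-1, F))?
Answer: Rational(-13672, 1287585) ≈ -0.010618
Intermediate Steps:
Function('j')(w, Y) = Mul(Pow(Add(82, Y), -1), Add(Y, w)) (Function('j')(w, Y) = Mul(Add(Y, w), Pow(Add(82, Y), -1)) = Mul(Pow(Add(82, Y), -1), Add(Y, w)))
s = 391 (s = Mul(23, Add(25, Add(-3, Mul(-1, 5)))) = Mul(23, Add(25, Add(-3, -5))) = Mul(23, Add(25, -8)) = Mul(23, 17) = 391)
Mul(Add(s, Function('j')(Mul(-18, -5), 197)), Pow(Add(-37521, 601), -1)) = Mul(Add(391, Mul(Pow(Add(82, 197), -1), Add(197, Mul(-18, -5)))), Pow(Add(-37521, 601), -1)) = Mul(Add(391, Mul(Pow(279, -1), Add(197, 90))), Pow(-36920, -1)) = Mul(Add(391, Mul(Rational(1, 279), 287)), Rational(-1, 36920)) = Mul(Add(391, Rational(287, 279)), Rational(-1, 36920)) = Mul(Rational(109376, 279), Rational(-1, 36920)) = Rational(-13672, 1287585)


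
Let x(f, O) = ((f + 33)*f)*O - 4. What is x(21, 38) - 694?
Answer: 42394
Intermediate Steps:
x(f, O) = -4 + O*f*(33 + f) (x(f, O) = ((33 + f)*f)*O - 4 = (f*(33 + f))*O - 4 = O*f*(33 + f) - 4 = -4 + O*f*(33 + f))
x(21, 38) - 694 = (-4 + 38*21² + 33*38*21) - 694 = (-4 + 38*441 + 26334) - 694 = (-4 + 16758 + 26334) - 694 = 43088 - 694 = 42394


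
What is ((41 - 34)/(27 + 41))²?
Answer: 49/4624 ≈ 0.010597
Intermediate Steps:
((41 - 34)/(27 + 41))² = (7/68)² = 49/4624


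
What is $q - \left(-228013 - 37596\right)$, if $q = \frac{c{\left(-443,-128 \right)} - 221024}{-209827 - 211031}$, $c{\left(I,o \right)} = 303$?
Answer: $\frac{111783893243}{420858} \approx 2.6561 \cdot 10^{5}$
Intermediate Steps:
$q = \frac{220721}{420858}$ ($q = \frac{303 - 221024}{-209827 - 211031} = - \frac{220721}{-420858} = \left(-220721\right) \left(- \frac{1}{420858}\right) = \frac{220721}{420858} \approx 0.52446$)
$q - \left(-228013 - 37596\right) = \frac{220721}{420858} - \left(-228013 - 37596\right) = \frac{220721}{420858} - -265609 = \frac{220721}{420858} + 265609 = \frac{111783893243}{420858}$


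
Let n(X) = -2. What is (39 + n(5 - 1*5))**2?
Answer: 1369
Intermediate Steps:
(39 + n(5 - 1*5))**2 = (39 - 2)**2 = 37**2 = 1369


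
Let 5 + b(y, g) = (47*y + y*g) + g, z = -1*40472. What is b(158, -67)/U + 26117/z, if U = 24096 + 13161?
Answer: -1103846573/1507865304 ≈ -0.73206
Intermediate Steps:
U = 37257
z = -40472
b(y, g) = -5 + g + 47*y + g*y (b(y, g) = -5 + ((47*y + y*g) + g) = -5 + ((47*y + g*y) + g) = -5 + (g + 47*y + g*y) = -5 + g + 47*y + g*y)
b(158, -67)/U + 26117/z = (-5 - 67 + 47*158 - 67*158)/37257 + 26117/(-40472) = (-5 - 67 + 7426 - 10586)*(1/37257) + 26117*(-1/40472) = -3232*1/37257 - 26117/40472 = -3232/37257 - 26117/40472 = -1103846573/1507865304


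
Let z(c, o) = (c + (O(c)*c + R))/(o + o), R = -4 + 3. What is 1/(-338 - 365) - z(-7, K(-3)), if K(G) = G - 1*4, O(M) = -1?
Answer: -717/9842 ≈ -0.072851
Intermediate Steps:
R = -1
K(G) = -4 + G (K(G) = G - 4 = -4 + G)
z(c, o) = -1/(2*o) (z(c, o) = (c + (-c - 1))/(o + o) = (c + (-1 - c))/((2*o)) = -1/(2*o))
1/(-338 - 365) - z(-7, K(-3)) = 1/(-338 - 365) - (-1)/(2*(-4 - 3)) = 1/(-703) - (-1)/(2*(-7)) = -1/703 - (-1)*(-1)/(2*7) = -1/703 - 1*1/14 = -1/703 - 1/14 = -717/9842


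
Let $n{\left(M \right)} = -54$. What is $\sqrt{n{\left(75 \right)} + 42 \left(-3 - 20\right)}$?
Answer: $2 i \sqrt{255} \approx 31.937 i$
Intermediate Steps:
$\sqrt{n{\left(75 \right)} + 42 \left(-3 - 20\right)} = \sqrt{-54 + 42 \left(-3 - 20\right)} = \sqrt{-54 + 42 \left(-23\right)} = \sqrt{-54 - 966} = \sqrt{-1020} = 2 i \sqrt{255}$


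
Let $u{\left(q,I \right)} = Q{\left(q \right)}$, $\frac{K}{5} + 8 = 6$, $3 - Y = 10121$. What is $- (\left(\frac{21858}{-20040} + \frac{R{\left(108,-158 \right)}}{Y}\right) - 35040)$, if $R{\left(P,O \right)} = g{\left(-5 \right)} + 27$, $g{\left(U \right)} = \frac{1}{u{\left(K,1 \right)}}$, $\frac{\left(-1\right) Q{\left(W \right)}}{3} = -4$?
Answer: $\frac{3552548745397}{101382360} \approx 35041.0$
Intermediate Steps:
$Y = -10118$ ($Y = 3 - 10121 = -10118$)
$K = -10$ ($K = -40 + 5 \cdot 6 = -40 + 30 = -10$)
$Q{\left(W \right)} = 12$ ($Q{\left(W \right)} = \left(-3\right) \left(-4\right) = 12$)
$u{\left(q,I \right)} = 12$
$g{\left(U \right)} = \frac{1}{12}$
$R{\left(P,O \right)} = \frac{325}{12}$ ($R{\left(P,O \right)} = \frac{1}{12} + 27 = \frac{325}{12}$)
$- (\left(\frac{21858}{-20040} + \frac{R{\left(108,-158 \right)}}{Y}\right) - 35040) = - (\left(\frac{21858}{-20040} + \frac{325}{12 \left(-10118\right)}\right) - 35040) = - (\left(21858 \left(- \frac{1}{20040}\right) + \frac{325}{12} \left(- \frac{1}{10118}\right)\right) - 35040) = - (\left(- \frac{3643}{3340} - \frac{325}{121416}\right) - 35040) = - (- \frac{110850997}{101382360} - 35040) = \left(-1\right) \left(- \frac{3552548745397}{101382360}\right) = \frac{3552548745397}{101382360}$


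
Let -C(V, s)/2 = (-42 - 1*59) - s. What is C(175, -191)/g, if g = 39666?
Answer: -30/6611 ≈ -0.0045379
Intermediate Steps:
C(V, s) = 202 + 2*s (C(V, s) = -2*((-42 - 1*59) - s) = -2*((-42 - 59) - s) = -2*(-101 - s) = 202 + 2*s)
C(175, -191)/g = (202 + 2*(-191))/39666 = (202 - 382)*(1/39666) = -180*1/39666 = -30/6611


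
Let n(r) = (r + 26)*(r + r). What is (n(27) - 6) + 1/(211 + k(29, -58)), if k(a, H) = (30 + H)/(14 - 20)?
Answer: 1847835/647 ≈ 2856.0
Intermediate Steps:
n(r) = 2*r*(26 + r) (n(r) = (26 + r)*(2*r) = 2*r*(26 + r))
k(a, H) = -5 - H/6 (k(a, H) = (30 + H)/(-6) = (30 + H)*(-⅙) = -5 - H/6)
(n(27) - 6) + 1/(211 + k(29, -58)) = (2*27*(26 + 27) - 6) + 1/(211 + (-5 - ⅙*(-58))) = (2*27*53 - 6) + 1/(211 + (-5 + 29/3)) = (2862 - 6) + 1/(211 + 14/3) = 2856 + 1/(647/3) = 2856 + 3/647 = 1847835/647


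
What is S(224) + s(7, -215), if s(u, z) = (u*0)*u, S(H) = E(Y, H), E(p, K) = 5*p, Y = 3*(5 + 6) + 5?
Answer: 190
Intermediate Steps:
Y = 38 (Y = 3*11 + 5 = 33 + 5 = 38)
S(H) = 190 (S(H) = 5*38 = 190)
s(u, z) = 0 (s(u, z) = 0*u = 0)
S(224) + s(7, -215) = 190 + 0 = 190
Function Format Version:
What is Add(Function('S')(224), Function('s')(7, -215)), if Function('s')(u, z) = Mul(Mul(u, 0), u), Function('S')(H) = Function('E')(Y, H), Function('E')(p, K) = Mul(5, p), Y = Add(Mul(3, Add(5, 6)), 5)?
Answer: 190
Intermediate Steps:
Y = 38 (Y = Add(Mul(3, 11), 5) = Add(33, 5) = 38)
Function('S')(H) = 190 (Function('S')(H) = Mul(5, 38) = 190)
Function('s')(u, z) = 0 (Function('s')(u, z) = Mul(0, u) = 0)
Add(Function('S')(224), Function('s')(7, -215)) = Add(190, 0) = 190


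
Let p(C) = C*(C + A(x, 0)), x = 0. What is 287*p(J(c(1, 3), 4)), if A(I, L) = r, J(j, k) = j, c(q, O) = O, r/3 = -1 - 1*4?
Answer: -10332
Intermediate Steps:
r = -15 (r = 3*(-1 - 1*4) = 3*(-1 - 4) = 3*(-5) = -15)
A(I, L) = -15
p(C) = C*(-15 + C) (p(C) = C*(C - 15) = C*(-15 + C))
287*p(J(c(1, 3), 4)) = 287*(3*(-15 + 3)) = 287*(3*(-12)) = 287*(-36) = -10332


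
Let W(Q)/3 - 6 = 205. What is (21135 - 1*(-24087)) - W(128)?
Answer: 44589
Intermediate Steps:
W(Q) = 633 (W(Q) = 18 + 3*205 = 18 + 615 = 633)
(21135 - 1*(-24087)) - W(128) = (21135 - 1*(-24087)) - 1*633 = (21135 + 24087) - 633 = 45222 - 633 = 44589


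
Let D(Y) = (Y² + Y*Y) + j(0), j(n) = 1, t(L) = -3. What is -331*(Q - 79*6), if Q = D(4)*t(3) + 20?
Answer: 183043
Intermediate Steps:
D(Y) = 1 + 2*Y² (D(Y) = (Y² + Y*Y) + 1 = (Y² + Y²) + 1 = 2*Y² + 1 = 1 + 2*Y²)
Q = -79 (Q = (1 + 2*4²)*(-3) + 20 = (1 + 2*16)*(-3) + 20 = (1 + 32)*(-3) + 20 = 33*(-3) + 20 = -99 + 20 = -79)
-331*(Q - 79*6) = -331*(-79 - 79*6) = -331*(-79 - 474) = -331*(-553) = 183043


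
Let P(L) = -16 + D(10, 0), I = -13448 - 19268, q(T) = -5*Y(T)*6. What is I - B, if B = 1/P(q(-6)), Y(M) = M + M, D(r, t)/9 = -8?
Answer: -2879007/88 ≈ -32716.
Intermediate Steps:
D(r, t) = -72 (D(r, t) = 9*(-8) = -72)
Y(M) = 2*M
q(T) = -60*T (q(T) = -10*T*6 = -60*T)
I = -32716
P(L) = -88 (P(L) = -16 - 72 = -88)
B = -1/88 (B = 1/(-88) = -1/88 ≈ -0.011364)
I - B = -32716 - 1*(-1/88) = -32716 + 1/88 = -2879007/88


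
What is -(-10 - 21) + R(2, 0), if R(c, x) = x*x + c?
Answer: 33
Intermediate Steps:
R(c, x) = c + x² (R(c, x) = x² + c = c + x²)
-(-10 - 21) + R(2, 0) = -(-10 - 21) + (2 + 0²) = -1*(-31) + (2 + 0) = 31 + 2 = 33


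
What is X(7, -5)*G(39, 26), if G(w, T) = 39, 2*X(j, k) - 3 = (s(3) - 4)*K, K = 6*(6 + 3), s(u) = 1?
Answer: -6201/2 ≈ -3100.5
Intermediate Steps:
K = 54 (K = 6*9 = 54)
X(j, k) = -159/2 (X(j, k) = 3/2 + ((1 - 4)*54)/2 = 3/2 + (-3*54)/2 = 3/2 + (½)*(-162) = 3/2 - 81 = -159/2)
X(7, -5)*G(39, 26) = -159/2*39 = -6201/2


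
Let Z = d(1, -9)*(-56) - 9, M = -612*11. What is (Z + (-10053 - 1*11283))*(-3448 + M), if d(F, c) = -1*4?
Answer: 215011780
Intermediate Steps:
d(F, c) = -4
M = -6732
Z = 215 (Z = -4*(-56) - 9 = 224 - 9 = 215)
(Z + (-10053 - 1*11283))*(-3448 + M) = (215 + (-10053 - 1*11283))*(-3448 - 6732) = (215 + (-10053 - 11283))*(-10180) = (215 - 21336)*(-10180) = -21121*(-10180) = 215011780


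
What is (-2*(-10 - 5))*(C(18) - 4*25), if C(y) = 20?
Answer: -2400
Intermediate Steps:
(-2*(-10 - 5))*(C(18) - 4*25) = (-2*(-10 - 5))*(20 - 4*25) = (-2*(-15))*(20 - 100) = 30*(-80) = -2400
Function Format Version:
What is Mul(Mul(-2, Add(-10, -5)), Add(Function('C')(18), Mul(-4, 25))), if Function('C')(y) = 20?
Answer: -2400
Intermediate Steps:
Mul(Mul(-2, Add(-10, -5)), Add(Function('C')(18), Mul(-4, 25))) = Mul(Mul(-2, Add(-10, -5)), Add(20, Mul(-4, 25))) = Mul(Mul(-2, -15), Add(20, -100)) = Mul(30, -80) = -2400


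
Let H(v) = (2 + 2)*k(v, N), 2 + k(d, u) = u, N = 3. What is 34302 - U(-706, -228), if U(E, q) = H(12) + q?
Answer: 34526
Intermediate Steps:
k(d, u) = -2 + u
H(v) = 4 (H(v) = (2 + 2)*(-2 + 3) = 4*1 = 4)
U(E, q) = 4 + q
34302 - U(-706, -228) = 34302 - (4 - 228) = 34302 - 1*(-224) = 34302 + 224 = 34526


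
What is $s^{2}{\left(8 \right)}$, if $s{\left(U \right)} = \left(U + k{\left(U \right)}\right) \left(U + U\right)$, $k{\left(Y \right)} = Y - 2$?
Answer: $50176$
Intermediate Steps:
$k{\left(Y \right)} = -2 + Y$ ($k{\left(Y \right)} = Y - 2 = -2 + Y$)
$s{\left(U \right)} = 2 U \left(-2 + 2 U\right)$ ($s{\left(U \right)} = \left(U + \left(-2 + U\right)\right) \left(U + U\right) = \left(-2 + 2 U\right) 2 U = 2 U \left(-2 + 2 U\right)$)
$s^{2}{\left(8 \right)} = \left(4 \cdot 8 \left(-1 + 8\right)\right)^{2} = \left(4 \cdot 8 \cdot 7\right)^{2} = 224^{2} = 50176$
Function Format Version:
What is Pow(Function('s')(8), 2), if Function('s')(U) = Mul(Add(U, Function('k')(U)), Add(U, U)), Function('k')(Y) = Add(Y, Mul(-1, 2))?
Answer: 50176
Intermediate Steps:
Function('k')(Y) = Add(-2, Y) (Function('k')(Y) = Add(Y, -2) = Add(-2, Y))
Function('s')(U) = Mul(2, U, Add(-2, Mul(2, U))) (Function('s')(U) = Mul(Add(U, Add(-2, U)), Add(U, U)) = Mul(Add(-2, Mul(2, U)), Mul(2, U)) = Mul(2, U, Add(-2, Mul(2, U))))
Pow(Function('s')(8), 2) = Pow(Mul(4, 8, Add(-1, 8)), 2) = Pow(Mul(4, 8, 7), 2) = Pow(224, 2) = 50176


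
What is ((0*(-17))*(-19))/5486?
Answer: 0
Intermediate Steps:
((0*(-17))*(-19))/5486 = (0*(-19))*(1/5486) = 0*(1/5486) = 0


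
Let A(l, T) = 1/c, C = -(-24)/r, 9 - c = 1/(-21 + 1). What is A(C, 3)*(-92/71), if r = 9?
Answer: -1840/12851 ≈ -0.14318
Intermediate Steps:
c = 181/20 (c = 9 - 1/(-21 + 1) = 9 - 1/(-20) = 9 - 1*(-1/20) = 9 + 1/20 = 181/20 ≈ 9.0500)
C = 8/3 (C = -(-24)/9 = -3*(-8/9) = 8/3 ≈ 2.6667)
A(l, T) = 20/181 (A(l, T) = 1/(181/20) = 20/181)
A(C, 3)*(-92/71) = 20*(-92/71)/181 = 20*(-92*1/71)/181 = (20/181)*(-92/71) = -1840/12851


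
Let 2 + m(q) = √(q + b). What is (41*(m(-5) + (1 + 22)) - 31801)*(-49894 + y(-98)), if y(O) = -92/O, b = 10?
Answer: 10805839200/7 - 100235160*√5/49 ≈ 1.5391e+9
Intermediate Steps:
m(q) = -2 + √(10 + q) (m(q) = -2 + √(q + 10) = -2 + √(10 + q))
(41*(m(-5) + (1 + 22)) - 31801)*(-49894 + y(-98)) = (41*((-2 + √(10 - 5)) + (1 + 22)) - 31801)*(-49894 - 92/(-98)) = (41*((-2 + √5) + 23) - 31801)*(-49894 - 92*(-1/98)) = (41*(21 + √5) - 31801)*(-49894 + 46/49) = ((861 + 41*√5) - 31801)*(-2444760/49) = (-30940 + 41*√5)*(-2444760/49) = 10805839200/7 - 100235160*√5/49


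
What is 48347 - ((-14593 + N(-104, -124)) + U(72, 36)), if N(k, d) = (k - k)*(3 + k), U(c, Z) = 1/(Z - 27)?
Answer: 566459/9 ≈ 62940.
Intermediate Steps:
U(c, Z) = 1/(-27 + Z)
N(k, d) = 0 (N(k, d) = 0*(3 + k) = 0)
48347 - ((-14593 + N(-104, -124)) + U(72, 36)) = 48347 - ((-14593 + 0) + 1/(-27 + 36)) = 48347 - (-14593 + 1/9) = 48347 - (-14593 + ⅑) = 48347 - 1*(-131336/9) = 48347 + 131336/9 = 566459/9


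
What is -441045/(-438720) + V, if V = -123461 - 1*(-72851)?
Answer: -1480211877/29248 ≈ -50609.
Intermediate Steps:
V = -50610 (V = -123461 + 72851 = -50610)
-441045/(-438720) + V = -441045/(-438720) - 50610 = -441045*(-1/438720) - 50610 = 29403/29248 - 50610 = -1480211877/29248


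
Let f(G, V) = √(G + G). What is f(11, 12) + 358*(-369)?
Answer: -132102 + √22 ≈ -1.3210e+5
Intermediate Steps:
f(G, V) = √2*√G (f(G, V) = √(2*G) = √2*√G)
f(11, 12) + 358*(-369) = √2*√11 + 358*(-369) = √22 - 132102 = -132102 + √22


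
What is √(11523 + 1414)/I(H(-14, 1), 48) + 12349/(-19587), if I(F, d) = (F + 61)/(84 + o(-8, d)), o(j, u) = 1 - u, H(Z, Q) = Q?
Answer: -12349/19587 + 37*√12937/62 ≈ 67.247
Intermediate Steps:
I(F, d) = (61 + F)/(85 - d) (I(F, d) = (F + 61)/(84 + (1 - d)) = (61 + F)/(85 - d))
√(11523 + 1414)/I(H(-14, 1), 48) + 12349/(-19587) = √(11523 + 1414)/(((-61 - 1*1)/(-85 + 48))) + 12349/(-19587) = √12937/(((-61 - 1)/(-37))) + 12349*(-1/19587) = √12937/((-1/37*(-62))) - 12349/19587 = √12937/(62/37) - 12349/19587 = √12937*(37/62) - 12349/19587 = 37*√12937/62 - 12349/19587 = -12349/19587 + 37*√12937/62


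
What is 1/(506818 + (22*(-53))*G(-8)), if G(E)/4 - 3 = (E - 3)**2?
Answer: -1/71518 ≈ -1.3982e-5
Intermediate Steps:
G(E) = 12 + 4*(-3 + E)**2 (G(E) = 12 + 4*(E - 3)**2 = 12 + 4*(-3 + E)**2)
1/(506818 + (22*(-53))*G(-8)) = 1/(506818 + (22*(-53))*(12 + 4*(-3 - 8)**2)) = 1/(506818 - 1166*(12 + 4*(-11)**2)) = 1/(506818 - 1166*(12 + 4*121)) = 1/(506818 - 1166*(12 + 484)) = 1/(506818 - 1166*496) = 1/(506818 - 578336) = 1/(-71518) = -1/71518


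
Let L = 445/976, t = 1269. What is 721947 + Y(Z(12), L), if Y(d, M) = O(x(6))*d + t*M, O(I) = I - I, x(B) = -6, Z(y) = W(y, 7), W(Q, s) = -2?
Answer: 705184977/976 ≈ 7.2253e+5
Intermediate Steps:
Z(y) = -2
L = 445/976 (L = 445*(1/976) = 445/976 ≈ 0.45594)
O(I) = 0
Y(d, M) = 1269*M (Y(d, M) = 0*d + 1269*M = 0 + 1269*M = 1269*M)
721947 + Y(Z(12), L) = 721947 + 1269*(445/976) = 721947 + 564705/976 = 705184977/976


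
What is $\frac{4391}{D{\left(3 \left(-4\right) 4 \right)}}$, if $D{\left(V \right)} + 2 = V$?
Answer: $- \frac{4391}{50} \approx -87.82$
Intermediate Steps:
$D{\left(V \right)} = -2 + V$
$\frac{4391}{D{\left(3 \left(-4\right) 4 \right)}} = \frac{4391}{-2 + 3 \left(-4\right) 4} = \frac{4391}{-2 - 48} = \frac{4391}{-50} = 4391 \left(- \frac{1}{50}\right) = - \frac{4391}{50}$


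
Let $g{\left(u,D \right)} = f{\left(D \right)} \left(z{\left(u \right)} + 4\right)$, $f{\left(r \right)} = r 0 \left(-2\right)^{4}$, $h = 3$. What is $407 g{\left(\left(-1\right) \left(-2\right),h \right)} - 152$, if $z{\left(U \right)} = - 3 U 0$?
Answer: $-152$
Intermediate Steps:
$z{\left(U \right)} = 0$
$f{\left(r \right)} = 0$ ($f{\left(r \right)} = 0 \cdot 16 = 0$)
$g{\left(u,D \right)} = 0$ ($g{\left(u,D \right)} = 0 \left(0 + 4\right) = 0 \cdot 4 = 0$)
$407 g{\left(\left(-1\right) \left(-2\right),h \right)} - 152 = 407 \cdot 0 - 152 = 0 - 152 = -152$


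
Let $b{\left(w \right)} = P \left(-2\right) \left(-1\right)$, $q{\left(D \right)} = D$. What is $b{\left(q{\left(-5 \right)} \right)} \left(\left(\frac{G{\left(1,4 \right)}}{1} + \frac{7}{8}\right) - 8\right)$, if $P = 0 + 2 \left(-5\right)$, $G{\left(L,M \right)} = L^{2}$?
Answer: $\frac{245}{2} \approx 122.5$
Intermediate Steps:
$P = -10$ ($P = 0 - 10 = -10$)
$b{\left(w \right)} = -20$ ($b{\left(w \right)} = \left(-10\right) \left(-2\right) \left(-1\right) = 20 \left(-1\right) = -20$)
$b{\left(q{\left(-5 \right)} \right)} \left(\left(\frac{G{\left(1,4 \right)}}{1} + \frac{7}{8}\right) - 8\right) = - 20 \left(\left(\frac{1^{2}}{1} + \frac{7}{8}\right) - 8\right) = - 20 \left(\left(1 \cdot 1 + 7 \cdot \frac{1}{8}\right) - 8\right) = - 20 \left(\left(1 + \frac{7}{8}\right) - 8\right) = - 20 \left(\frac{15}{8} - 8\right) = \left(-20\right) \left(- \frac{49}{8}\right) = \frac{245}{2}$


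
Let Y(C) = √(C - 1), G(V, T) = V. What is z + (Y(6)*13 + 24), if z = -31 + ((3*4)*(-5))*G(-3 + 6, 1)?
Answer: -187 + 13*√5 ≈ -157.93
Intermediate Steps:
Y(C) = √(-1 + C)
z = -211 (z = -31 + ((3*4)*(-5))*(-3 + 6) = -31 + (12*(-5))*3 = -31 - 60*3 = -31 - 180 = -211)
z + (Y(6)*13 + 24) = -211 + (√(-1 + 6)*13 + 24) = -211 + (√5*13 + 24) = -211 + (13*√5 + 24) = -211 + (24 + 13*√5) = -187 + 13*√5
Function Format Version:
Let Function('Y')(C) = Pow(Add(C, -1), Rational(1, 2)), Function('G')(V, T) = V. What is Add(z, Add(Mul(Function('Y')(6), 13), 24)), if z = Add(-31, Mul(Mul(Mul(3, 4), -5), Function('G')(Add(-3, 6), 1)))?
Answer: Add(-187, Mul(13, Pow(5, Rational(1, 2)))) ≈ -157.93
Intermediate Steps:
Function('Y')(C) = Pow(Add(-1, C), Rational(1, 2))
z = -211 (z = Add(-31, Mul(Mul(Mul(3, 4), -5), Add(-3, 6))) = Add(-31, Mul(Mul(12, -5), 3)) = Add(-31, Mul(-60, 3)) = Add(-31, -180) = -211)
Add(z, Add(Mul(Function('Y')(6), 13), 24)) = Add(-211, Add(Mul(Pow(Add(-1, 6), Rational(1, 2)), 13), 24)) = Add(-211, Add(Mul(Pow(5, Rational(1, 2)), 13), 24)) = Add(-211, Add(Mul(13, Pow(5, Rational(1, 2))), 24)) = Add(-211, Add(24, Mul(13, Pow(5, Rational(1, 2))))) = Add(-187, Mul(13, Pow(5, Rational(1, 2))))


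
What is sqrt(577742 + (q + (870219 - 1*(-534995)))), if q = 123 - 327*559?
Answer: sqrt(1800286) ≈ 1341.7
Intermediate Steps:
q = -182670 (q = 123 - 182793 = -182670)
sqrt(577742 + (q + (870219 - 1*(-534995)))) = sqrt(577742 + (-182670 + (870219 - 1*(-534995)))) = sqrt(577742 + (-182670 + (870219 + 534995))) = sqrt(577742 + (-182670 + 1405214)) = sqrt(577742 + 1222544) = sqrt(1800286)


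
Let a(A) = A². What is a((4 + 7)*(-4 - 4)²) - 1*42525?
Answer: 453091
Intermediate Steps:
a((4 + 7)*(-4 - 4)²) - 1*42525 = ((4 + 7)*(-4 - 4)²)² - 1*42525 = (11*(-8)²)² - 42525 = (11*64)² - 42525 = 704² - 42525 = 495616 - 42525 = 453091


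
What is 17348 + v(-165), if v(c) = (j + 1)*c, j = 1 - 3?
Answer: 17513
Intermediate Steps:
j = -2
v(c) = -c (v(c) = (-2 + 1)*c = -c)
17348 + v(-165) = 17348 - 1*(-165) = 17348 + 165 = 17513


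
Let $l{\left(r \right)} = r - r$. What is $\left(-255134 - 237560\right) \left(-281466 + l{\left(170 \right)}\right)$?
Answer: $138676609404$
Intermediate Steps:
$l{\left(r \right)} = 0$
$\left(-255134 - 237560\right) \left(-281466 + l{\left(170 \right)}\right) = \left(-255134 - 237560\right) \left(-281466 + 0\right) = \left(-492694\right) \left(-281466\right) = 138676609404$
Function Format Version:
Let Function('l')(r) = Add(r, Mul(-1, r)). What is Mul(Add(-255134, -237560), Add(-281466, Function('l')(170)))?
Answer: 138676609404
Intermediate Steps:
Function('l')(r) = 0
Mul(Add(-255134, -237560), Add(-281466, Function('l')(170))) = Mul(Add(-255134, -237560), Add(-281466, 0)) = Mul(-492694, -281466) = 138676609404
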